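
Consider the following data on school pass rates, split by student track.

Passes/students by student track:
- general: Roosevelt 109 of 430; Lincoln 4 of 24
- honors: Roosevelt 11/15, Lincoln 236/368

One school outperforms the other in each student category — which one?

General: Roosevelt 109/430 = 25.3%, Lincoln 4/24 = 16.7% → Roosevelt
Honors: Roosevelt 11/15 = 73.3%, Lincoln 236/368 = 64.1% → Roosevelt
Roosevelt has the higher rate in both groups.

Roosevelt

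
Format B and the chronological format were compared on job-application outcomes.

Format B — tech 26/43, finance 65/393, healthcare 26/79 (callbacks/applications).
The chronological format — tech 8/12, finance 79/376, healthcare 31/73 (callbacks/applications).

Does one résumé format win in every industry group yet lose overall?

Tech: Format B 26/43 = 60.5%, the chronological format 8/12 = 66.7% → the chronological format
Finance: Format B 65/393 = 16.5%, the chronological format 79/376 = 21.0% → the chronological format
Healthcare: Format B 26/79 = 32.9%, the chronological format 31/73 = 42.5% → the chronological format
Overall: Format B 117/515 = 22.7%, the chronological format 118/461 = 25.6% → the chronological format
The chronological format wins overall and in every industry group — no reversal.

No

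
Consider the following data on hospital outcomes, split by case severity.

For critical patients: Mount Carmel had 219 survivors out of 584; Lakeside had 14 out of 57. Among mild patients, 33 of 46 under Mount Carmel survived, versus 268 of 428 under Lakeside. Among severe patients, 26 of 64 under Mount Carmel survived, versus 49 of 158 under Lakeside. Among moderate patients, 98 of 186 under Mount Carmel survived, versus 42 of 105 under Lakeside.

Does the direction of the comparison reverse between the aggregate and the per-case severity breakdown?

Yes

Critical: Mount Carmel 219/584 = 37.5%, Lakeside 14/57 = 24.6% → Mount Carmel
Mild: Mount Carmel 33/46 = 71.7%, Lakeside 268/428 = 62.6% → Mount Carmel
Severe: Mount Carmel 26/64 = 40.6%, Lakeside 49/158 = 31.0% → Mount Carmel
Moderate: Mount Carmel 98/186 = 52.7%, Lakeside 42/105 = 40.0% → Mount Carmel
Overall: Mount Carmel 376/880 = 42.7%, Lakeside 373/748 = 49.9% → Lakeside
Mount Carmel wins each case group but Lakeside wins overall — the comparison reverses. Mount Carmel's patients skew toward critical, which has a lower base rate.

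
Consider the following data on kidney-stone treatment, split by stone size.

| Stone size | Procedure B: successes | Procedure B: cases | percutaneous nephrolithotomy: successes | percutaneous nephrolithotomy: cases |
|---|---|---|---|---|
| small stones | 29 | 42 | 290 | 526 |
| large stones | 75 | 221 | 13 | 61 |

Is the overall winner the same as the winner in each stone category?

Small stones: Procedure B 29/42 = 69.0%, percutaneous nephrolithotomy 290/526 = 55.1% → Procedure B
Large stones: Procedure B 75/221 = 33.9%, percutaneous nephrolithotomy 13/61 = 21.3% → Procedure B
Overall: Procedure B 104/263 = 39.5%, percutaneous nephrolithotomy 303/587 = 51.6% → percutaneous nephrolithotomy
Procedure B wins each stone group but percutaneous nephrolithotomy wins overall — the comparison reverses. Procedure B's cases skew toward large stones, which has a lower base rate.

No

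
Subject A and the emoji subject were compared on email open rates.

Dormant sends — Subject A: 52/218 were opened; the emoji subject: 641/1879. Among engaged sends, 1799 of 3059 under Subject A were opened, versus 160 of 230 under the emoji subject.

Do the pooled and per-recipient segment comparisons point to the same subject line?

No

Dormant: Subject A 52/218 = 23.9%, the emoji subject 641/1879 = 34.1% → the emoji subject
Engaged: Subject A 1799/3059 = 58.8%, the emoji subject 160/230 = 69.6% → the emoji subject
Overall: Subject A 1851/3277 = 56.5%, the emoji subject 801/2109 = 38.0% → Subject A
The emoji subject wins each recipient group but Subject A wins overall — the comparison reverses. The emoji subject's sends skew toward dormant, which has a lower base rate.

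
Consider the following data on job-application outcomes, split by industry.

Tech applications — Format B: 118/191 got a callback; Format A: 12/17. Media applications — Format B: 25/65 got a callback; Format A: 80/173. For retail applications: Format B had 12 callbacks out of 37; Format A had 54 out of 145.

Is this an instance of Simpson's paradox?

Tech: Format B 118/191 = 61.8%, Format A 12/17 = 70.6% → Format A
Media: Format B 25/65 = 38.5%, Format A 80/173 = 46.2% → Format A
Retail: Format B 12/37 = 32.4%, Format A 54/145 = 37.2% → Format A
Overall: Format B 155/293 = 52.9%, Format A 146/335 = 43.6% → Format B
Format A wins each industry group but Format B wins overall — the comparison reverses. Format A's applications skew toward retail, which has a lower base rate.

Yes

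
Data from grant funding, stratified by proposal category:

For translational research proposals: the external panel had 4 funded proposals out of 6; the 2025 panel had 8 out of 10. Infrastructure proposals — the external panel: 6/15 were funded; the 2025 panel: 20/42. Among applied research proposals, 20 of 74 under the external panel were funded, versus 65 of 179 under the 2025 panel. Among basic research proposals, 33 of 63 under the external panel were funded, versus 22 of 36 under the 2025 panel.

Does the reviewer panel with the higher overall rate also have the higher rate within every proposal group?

Yes

Translational research: the external panel 4/6 = 66.7%, the 2025 panel 8/10 = 80.0% → the 2025 panel
Infrastructure: the external panel 6/15 = 40.0%, the 2025 panel 20/42 = 47.6% → the 2025 panel
Applied research: the external panel 20/74 = 27.0%, the 2025 panel 65/179 = 36.3% → the 2025 panel
Basic research: the external panel 33/63 = 52.4%, the 2025 panel 22/36 = 61.1% → the 2025 panel
Overall: the external panel 63/158 = 39.9%, the 2025 panel 115/267 = 43.1% → the 2025 panel
The 2025 panel wins overall and in every proposal group — no reversal.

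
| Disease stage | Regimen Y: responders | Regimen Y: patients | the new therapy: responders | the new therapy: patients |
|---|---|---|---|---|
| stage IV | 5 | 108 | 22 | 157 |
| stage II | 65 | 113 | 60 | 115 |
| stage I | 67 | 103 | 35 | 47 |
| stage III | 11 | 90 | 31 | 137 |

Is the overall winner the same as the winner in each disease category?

No

Stage IV: Regimen Y 5/108 = 4.6%, the new therapy 22/157 = 14.0% → the new therapy
Stage II: Regimen Y 65/113 = 57.5%, the new therapy 60/115 = 52.2% → Regimen Y
Stage I: Regimen Y 67/103 = 65.0%, the new therapy 35/47 = 74.5% → the new therapy
Stage III: Regimen Y 11/90 = 12.2%, the new therapy 31/137 = 22.6% → the new therapy
Overall: Regimen Y 148/414 = 35.7%, the new therapy 148/456 = 32.5% → Regimen Y
Neither sweeps: Regimen Y wins 1 of 4 groups, the new therapy wins 3. Regimen Y wins overall but not every group — no Simpson reversal.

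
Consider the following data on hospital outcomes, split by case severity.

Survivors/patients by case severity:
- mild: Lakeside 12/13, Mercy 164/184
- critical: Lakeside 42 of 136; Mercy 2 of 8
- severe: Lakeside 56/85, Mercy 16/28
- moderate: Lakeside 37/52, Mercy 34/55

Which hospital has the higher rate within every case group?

Lakeside

Mild: Lakeside 12/13 = 92.3%, Mercy 164/184 = 89.1% → Lakeside
Critical: Lakeside 42/136 = 30.9%, Mercy 2/8 = 25.0% → Lakeside
Severe: Lakeside 56/85 = 65.9%, Mercy 16/28 = 57.1% → Lakeside
Moderate: Lakeside 37/52 = 71.2%, Mercy 34/55 = 61.8% → Lakeside
Lakeside has the higher rate in all 4 groups.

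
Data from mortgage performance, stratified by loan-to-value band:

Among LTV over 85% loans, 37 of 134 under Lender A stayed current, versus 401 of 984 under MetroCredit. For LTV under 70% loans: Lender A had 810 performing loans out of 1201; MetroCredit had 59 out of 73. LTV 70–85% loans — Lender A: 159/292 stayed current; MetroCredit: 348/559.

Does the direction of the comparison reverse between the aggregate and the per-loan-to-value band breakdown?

LTV over 85%: Lender A 37/134 = 27.6%, MetroCredit 401/984 = 40.8% → MetroCredit
LTV under 70%: Lender A 810/1201 = 67.4%, MetroCredit 59/73 = 80.8% → MetroCredit
LTV 70–85%: Lender A 159/292 = 54.5%, MetroCredit 348/559 = 62.3% → MetroCredit
Overall: Lender A 1006/1627 = 61.8%, MetroCredit 808/1616 = 50.0% → Lender A
MetroCredit wins each loan-to-value group but Lender A wins overall — the comparison reverses. MetroCredit's loans skew toward LTV over 85%, which has a lower base rate.

Yes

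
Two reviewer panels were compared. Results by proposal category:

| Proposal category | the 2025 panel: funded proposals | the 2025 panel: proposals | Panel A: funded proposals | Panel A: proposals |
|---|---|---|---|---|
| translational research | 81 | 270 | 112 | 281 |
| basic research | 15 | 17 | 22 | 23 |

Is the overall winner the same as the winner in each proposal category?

Yes

Translational research: the 2025 panel 81/270 = 30.0%, Panel A 112/281 = 39.9% → Panel A
Basic research: the 2025 panel 15/17 = 88.2%, Panel A 22/23 = 95.7% → Panel A
Overall: the 2025 panel 96/287 = 33.4%, Panel A 134/304 = 44.1% → Panel A
Panel A wins overall and in every proposal group — no reversal.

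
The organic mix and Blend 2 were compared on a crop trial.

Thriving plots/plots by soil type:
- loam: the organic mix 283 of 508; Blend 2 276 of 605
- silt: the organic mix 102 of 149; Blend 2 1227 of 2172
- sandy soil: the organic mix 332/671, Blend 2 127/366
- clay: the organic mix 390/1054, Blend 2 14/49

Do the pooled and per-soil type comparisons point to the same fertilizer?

No

Loam: the organic mix 283/508 = 55.7%, Blend 2 276/605 = 45.6% → the organic mix
Silt: the organic mix 102/149 = 68.5%, Blend 2 1227/2172 = 56.5% → the organic mix
Sandy soil: the organic mix 332/671 = 49.5%, Blend 2 127/366 = 34.7% → the organic mix
Clay: the organic mix 390/1054 = 37.0%, Blend 2 14/49 = 28.6% → the organic mix
Overall: the organic mix 1107/2382 = 46.5%, Blend 2 1644/3192 = 51.5% → Blend 2
The organic mix wins each soil group but Blend 2 wins overall — the comparison reverses. The organic mix's plots skew toward clay, which has a lower base rate.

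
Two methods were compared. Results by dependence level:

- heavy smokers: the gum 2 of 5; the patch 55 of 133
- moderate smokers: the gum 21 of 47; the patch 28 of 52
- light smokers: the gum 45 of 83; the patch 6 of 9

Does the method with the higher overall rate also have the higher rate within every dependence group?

Heavy smokers: the gum 2/5 = 40.0%, the patch 55/133 = 41.4% → the patch
Moderate smokers: the gum 21/47 = 44.7%, the patch 28/52 = 53.8% → the patch
Light smokers: the gum 45/83 = 54.2%, the patch 6/9 = 66.7% → the patch
Overall: the gum 68/135 = 50.4%, the patch 89/194 = 45.9% → the gum
The patch wins each dependence group but the gum wins overall — the comparison reverses. The patch's participants skew toward heavy smokers, which has a lower base rate.

No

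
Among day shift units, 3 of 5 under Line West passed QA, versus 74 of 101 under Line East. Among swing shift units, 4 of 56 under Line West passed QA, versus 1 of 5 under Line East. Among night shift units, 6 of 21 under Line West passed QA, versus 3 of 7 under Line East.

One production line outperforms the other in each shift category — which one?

Day shift: Line West 3/5 = 60.0%, Line East 74/101 = 73.3% → Line East
Swing shift: Line West 4/56 = 7.1%, Line East 1/5 = 20.0% → Line East
Night shift: Line West 6/21 = 28.6%, Line East 3/7 = 42.9% → Line East
Line East has the higher rate in all 3 groups.

Line East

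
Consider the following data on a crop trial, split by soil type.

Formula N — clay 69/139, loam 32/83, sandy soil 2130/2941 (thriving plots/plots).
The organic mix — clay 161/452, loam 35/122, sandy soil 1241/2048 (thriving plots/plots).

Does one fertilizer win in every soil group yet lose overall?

No

Clay: Formula N 69/139 = 49.6%, the organic mix 161/452 = 35.6% → Formula N
Loam: Formula N 32/83 = 38.6%, the organic mix 35/122 = 28.7% → Formula N
Sandy soil: Formula N 2130/2941 = 72.4%, the organic mix 1241/2048 = 60.6% → Formula N
Overall: Formula N 2231/3163 = 70.5%, the organic mix 1437/2622 = 54.8% → Formula N
Formula N wins overall and in every soil group — no reversal.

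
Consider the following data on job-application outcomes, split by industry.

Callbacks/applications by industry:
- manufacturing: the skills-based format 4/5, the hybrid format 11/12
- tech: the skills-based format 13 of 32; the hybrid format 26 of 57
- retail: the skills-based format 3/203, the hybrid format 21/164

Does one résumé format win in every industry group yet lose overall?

No

Manufacturing: the skills-based format 4/5 = 80.0%, the hybrid format 11/12 = 91.7% → the hybrid format
Tech: the skills-based format 13/32 = 40.6%, the hybrid format 26/57 = 45.6% → the hybrid format
Retail: the skills-based format 3/203 = 1.5%, the hybrid format 21/164 = 12.8% → the hybrid format
Overall: the skills-based format 20/240 = 8.3%, the hybrid format 58/233 = 24.9% → the hybrid format
The hybrid format wins overall and in every industry group — no reversal.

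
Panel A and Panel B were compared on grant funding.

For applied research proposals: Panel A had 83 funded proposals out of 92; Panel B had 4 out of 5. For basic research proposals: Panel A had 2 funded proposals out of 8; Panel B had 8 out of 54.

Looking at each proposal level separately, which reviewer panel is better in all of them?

Panel A

Applied research: Panel A 83/92 = 90.2%, Panel B 4/5 = 80.0% → Panel A
Basic research: Panel A 2/8 = 25.0%, Panel B 8/54 = 14.8% → Panel A
Panel A has the higher rate in both groups.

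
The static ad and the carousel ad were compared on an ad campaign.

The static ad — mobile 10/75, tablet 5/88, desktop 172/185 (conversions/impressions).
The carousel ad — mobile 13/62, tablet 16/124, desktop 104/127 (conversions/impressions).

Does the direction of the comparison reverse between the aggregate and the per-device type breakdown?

Mobile: the static ad 10/75 = 13.3%, the carousel ad 13/62 = 21.0% → the carousel ad
Tablet: the static ad 5/88 = 5.7%, the carousel ad 16/124 = 12.9% → the carousel ad
Desktop: the static ad 172/185 = 93.0%, the carousel ad 104/127 = 81.9% → the static ad
Overall: the static ad 187/348 = 53.7%, the carousel ad 133/313 = 42.5% → the static ad
Neither sweeps: the static ad wins 1 of 3 groups, the carousel ad wins 2. The static ad wins overall but not every group — no Simpson reversal.

No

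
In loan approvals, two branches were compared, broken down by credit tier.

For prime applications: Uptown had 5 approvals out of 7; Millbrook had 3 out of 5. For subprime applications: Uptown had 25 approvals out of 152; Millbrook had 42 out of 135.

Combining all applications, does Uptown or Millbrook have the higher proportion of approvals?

Millbrook

Prime: Uptown 5/7 = 71.4%, Millbrook 3/5 = 60.0% → Uptown
Subprime: Uptown 25/152 = 16.4%, Millbrook 42/135 = 31.1% → Millbrook
Overall: Uptown 30/159 = 18.9%, Millbrook 45/140 = 32.1% → Millbrook
(Neither sweeps every credit group, but Millbrook has the higher pooled rate.)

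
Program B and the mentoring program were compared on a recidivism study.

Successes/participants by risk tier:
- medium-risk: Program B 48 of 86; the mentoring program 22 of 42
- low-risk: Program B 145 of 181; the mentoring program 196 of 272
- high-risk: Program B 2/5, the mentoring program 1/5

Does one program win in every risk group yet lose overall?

No

Medium-risk: Program B 48/86 = 55.8%, the mentoring program 22/42 = 52.4% → Program B
Low-risk: Program B 145/181 = 80.1%, the mentoring program 196/272 = 72.1% → Program B
High-risk: Program B 2/5 = 40.0%, the mentoring program 1/5 = 20.0% → Program B
Overall: Program B 195/272 = 71.7%, the mentoring program 219/319 = 68.7% → Program B
Program B wins overall and in every risk group — no reversal.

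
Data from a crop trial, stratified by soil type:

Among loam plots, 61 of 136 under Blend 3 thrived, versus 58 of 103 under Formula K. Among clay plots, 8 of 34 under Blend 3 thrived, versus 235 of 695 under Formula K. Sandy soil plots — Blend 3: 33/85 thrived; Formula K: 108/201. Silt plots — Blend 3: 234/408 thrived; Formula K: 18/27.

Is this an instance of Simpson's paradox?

Loam: Blend 3 61/136 = 44.9%, Formula K 58/103 = 56.3% → Formula K
Clay: Blend 3 8/34 = 23.5%, Formula K 235/695 = 33.8% → Formula K
Sandy soil: Blend 3 33/85 = 38.8%, Formula K 108/201 = 53.7% → Formula K
Silt: Blend 3 234/408 = 57.4%, Formula K 18/27 = 66.7% → Formula K
Overall: Blend 3 336/663 = 50.7%, Formula K 419/1026 = 40.8% → Blend 3
Formula K wins each soil group but Blend 3 wins overall — the comparison reverses. Formula K's plots skew toward clay, which has a lower base rate.

Yes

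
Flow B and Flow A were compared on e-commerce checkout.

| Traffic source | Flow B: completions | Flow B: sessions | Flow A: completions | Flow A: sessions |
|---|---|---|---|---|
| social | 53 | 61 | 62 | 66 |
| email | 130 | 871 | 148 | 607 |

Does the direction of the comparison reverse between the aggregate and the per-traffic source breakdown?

No

Social: Flow B 53/61 = 86.9%, Flow A 62/66 = 93.9% → Flow A
Email: Flow B 130/871 = 14.9%, Flow A 148/607 = 24.4% → Flow A
Overall: Flow B 183/932 = 19.6%, Flow A 210/673 = 31.2% → Flow A
Flow A wins overall and in every traffic group — no reversal.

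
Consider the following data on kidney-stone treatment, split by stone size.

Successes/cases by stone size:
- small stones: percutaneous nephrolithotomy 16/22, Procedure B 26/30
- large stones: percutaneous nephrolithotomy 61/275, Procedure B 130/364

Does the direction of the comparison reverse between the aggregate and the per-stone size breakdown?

Small stones: percutaneous nephrolithotomy 16/22 = 72.7%, Procedure B 26/30 = 86.7% → Procedure B
Large stones: percutaneous nephrolithotomy 61/275 = 22.2%, Procedure B 130/364 = 35.7% → Procedure B
Overall: percutaneous nephrolithotomy 77/297 = 25.9%, Procedure B 156/394 = 39.6% → Procedure B
Procedure B wins overall and in every stone group — no reversal.

No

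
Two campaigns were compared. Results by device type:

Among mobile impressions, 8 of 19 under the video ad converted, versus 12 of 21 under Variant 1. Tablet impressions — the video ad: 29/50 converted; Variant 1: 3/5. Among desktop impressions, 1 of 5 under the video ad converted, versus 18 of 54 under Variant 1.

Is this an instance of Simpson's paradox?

Mobile: the video ad 8/19 = 42.1%, Variant 1 12/21 = 57.1% → Variant 1
Tablet: the video ad 29/50 = 58.0%, Variant 1 3/5 = 60.0% → Variant 1
Desktop: the video ad 1/5 = 20.0%, Variant 1 18/54 = 33.3% → Variant 1
Overall: the video ad 38/74 = 51.4%, Variant 1 33/80 = 41.2% → the video ad
Variant 1 wins each device group but the video ad wins overall — the comparison reverses. Variant 1's impressions skew toward desktop, which has a lower base rate.

Yes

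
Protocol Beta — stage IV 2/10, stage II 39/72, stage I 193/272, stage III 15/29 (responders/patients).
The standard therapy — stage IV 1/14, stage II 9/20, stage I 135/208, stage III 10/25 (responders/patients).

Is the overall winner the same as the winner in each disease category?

Stage IV: Protocol Beta 2/10 = 20.0%, the standard therapy 1/14 = 7.1% → Protocol Beta
Stage II: Protocol Beta 39/72 = 54.2%, the standard therapy 9/20 = 45.0% → Protocol Beta
Stage I: Protocol Beta 193/272 = 71.0%, the standard therapy 135/208 = 64.9% → Protocol Beta
Stage III: Protocol Beta 15/29 = 51.7%, the standard therapy 10/25 = 40.0% → Protocol Beta
Overall: Protocol Beta 249/383 = 65.0%, the standard therapy 155/267 = 58.1% → Protocol Beta
Protocol Beta wins overall and in every disease group — no reversal.

Yes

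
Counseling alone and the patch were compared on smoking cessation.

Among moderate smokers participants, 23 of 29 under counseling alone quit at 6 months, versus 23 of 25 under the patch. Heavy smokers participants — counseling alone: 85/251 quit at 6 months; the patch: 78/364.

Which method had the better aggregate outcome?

Moderate smokers: counseling alone 23/29 = 79.3%, the patch 23/25 = 92.0% → the patch
Heavy smokers: counseling alone 85/251 = 33.9%, the patch 78/364 = 21.4% → counseling alone
Overall: counseling alone 108/280 = 38.6%, the patch 101/389 = 26.0% → counseling alone
(Neither sweeps every dependence group, but counseling alone has the higher pooled rate.)

counseling alone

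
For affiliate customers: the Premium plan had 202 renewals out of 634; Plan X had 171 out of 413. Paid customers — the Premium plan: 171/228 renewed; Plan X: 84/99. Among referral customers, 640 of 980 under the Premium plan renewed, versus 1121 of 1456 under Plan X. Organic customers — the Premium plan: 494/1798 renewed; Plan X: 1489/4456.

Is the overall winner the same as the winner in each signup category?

Yes

Affiliate: the Premium plan 202/634 = 31.9%, Plan X 171/413 = 41.4% → Plan X
Paid: the Premium plan 171/228 = 75.0%, Plan X 84/99 = 84.8% → Plan X
Referral: the Premium plan 640/980 = 65.3%, Plan X 1121/1456 = 77.0% → Plan X
Organic: the Premium plan 494/1798 = 27.5%, Plan X 1489/4456 = 33.4% → Plan X
Overall: the Premium plan 1507/3640 = 41.4%, Plan X 2865/6424 = 44.6% → Plan X
Plan X wins overall and in every signup group — no reversal.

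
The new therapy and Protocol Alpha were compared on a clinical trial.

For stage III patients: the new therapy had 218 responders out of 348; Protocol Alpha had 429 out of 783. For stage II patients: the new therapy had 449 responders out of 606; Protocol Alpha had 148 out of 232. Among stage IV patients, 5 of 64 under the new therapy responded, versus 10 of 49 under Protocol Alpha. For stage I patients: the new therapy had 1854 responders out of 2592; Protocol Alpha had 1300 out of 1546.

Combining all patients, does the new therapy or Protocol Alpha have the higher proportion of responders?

Protocol Alpha

Stage III: the new therapy 218/348 = 62.6%, Protocol Alpha 429/783 = 54.8% → the new therapy
Stage II: the new therapy 449/606 = 74.1%, Protocol Alpha 148/232 = 63.8% → the new therapy
Stage IV: the new therapy 5/64 = 7.8%, Protocol Alpha 10/49 = 20.4% → Protocol Alpha
Stage I: the new therapy 1854/2592 = 71.5%, Protocol Alpha 1300/1546 = 84.1% → Protocol Alpha
Overall: the new therapy 2526/3610 = 70.0%, Protocol Alpha 1887/2610 = 72.3% → Protocol Alpha
(Neither sweeps every disease group, but Protocol Alpha has the higher pooled rate.)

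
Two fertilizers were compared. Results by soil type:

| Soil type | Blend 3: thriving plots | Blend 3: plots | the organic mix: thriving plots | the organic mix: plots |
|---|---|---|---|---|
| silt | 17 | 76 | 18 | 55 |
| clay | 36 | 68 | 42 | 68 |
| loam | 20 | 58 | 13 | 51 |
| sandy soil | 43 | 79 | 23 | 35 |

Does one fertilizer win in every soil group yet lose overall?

No

Silt: Blend 3 17/76 = 22.4%, the organic mix 18/55 = 32.7% → the organic mix
Clay: Blend 3 36/68 = 52.9%, the organic mix 42/68 = 61.8% → the organic mix
Loam: Blend 3 20/58 = 34.5%, the organic mix 13/51 = 25.5% → Blend 3
Sandy soil: Blend 3 43/79 = 54.4%, the organic mix 23/35 = 65.7% → the organic mix
Overall: Blend 3 116/281 = 41.3%, the organic mix 96/209 = 45.9% → the organic mix
Neither sweeps: Blend 3 wins 1 of 4 groups, the organic mix wins 3. The organic mix wins overall but not every group — no Simpson reversal.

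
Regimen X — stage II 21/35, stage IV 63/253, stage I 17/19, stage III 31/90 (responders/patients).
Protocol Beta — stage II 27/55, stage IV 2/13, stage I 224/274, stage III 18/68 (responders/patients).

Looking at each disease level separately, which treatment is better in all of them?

Regimen X

Stage II: Regimen X 21/35 = 60.0%, Protocol Beta 27/55 = 49.1% → Regimen X
Stage IV: Regimen X 63/253 = 24.9%, Protocol Beta 2/13 = 15.4% → Regimen X
Stage I: Regimen X 17/19 = 89.5%, Protocol Beta 224/274 = 81.8% → Regimen X
Stage III: Regimen X 31/90 = 34.4%, Protocol Beta 18/68 = 26.5% → Regimen X
Regimen X has the higher rate in all 4 groups.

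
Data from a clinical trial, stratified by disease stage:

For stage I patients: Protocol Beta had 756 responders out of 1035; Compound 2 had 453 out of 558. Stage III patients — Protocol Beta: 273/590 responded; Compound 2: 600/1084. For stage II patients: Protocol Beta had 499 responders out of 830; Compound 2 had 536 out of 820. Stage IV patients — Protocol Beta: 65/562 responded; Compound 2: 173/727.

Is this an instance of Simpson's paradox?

Stage I: Protocol Beta 756/1035 = 73.0%, Compound 2 453/558 = 81.2% → Compound 2
Stage III: Protocol Beta 273/590 = 46.3%, Compound 2 600/1084 = 55.4% → Compound 2
Stage II: Protocol Beta 499/830 = 60.1%, Compound 2 536/820 = 65.4% → Compound 2
Stage IV: Protocol Beta 65/562 = 11.6%, Compound 2 173/727 = 23.8% → Compound 2
Overall: Protocol Beta 1593/3017 = 52.8%, Compound 2 1762/3189 = 55.3% → Compound 2
Compound 2 wins overall and in every disease group — no reversal.

No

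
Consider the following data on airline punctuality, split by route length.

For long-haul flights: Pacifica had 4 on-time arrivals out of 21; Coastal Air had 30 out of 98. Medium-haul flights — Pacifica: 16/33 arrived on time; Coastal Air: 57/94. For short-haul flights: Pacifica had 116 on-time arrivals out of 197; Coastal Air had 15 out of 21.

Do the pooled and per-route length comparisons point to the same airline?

No

Long-haul: Pacifica 4/21 = 19.0%, Coastal Air 30/98 = 30.6% → Coastal Air
Medium-haul: Pacifica 16/33 = 48.5%, Coastal Air 57/94 = 60.6% → Coastal Air
Short-haul: Pacifica 116/197 = 58.9%, Coastal Air 15/21 = 71.4% → Coastal Air
Overall: Pacifica 136/251 = 54.2%, Coastal Air 102/213 = 47.9% → Pacifica
Coastal Air wins each route group but Pacifica wins overall — the comparison reverses. Coastal Air's flights skew toward long-haul, which has a lower base rate.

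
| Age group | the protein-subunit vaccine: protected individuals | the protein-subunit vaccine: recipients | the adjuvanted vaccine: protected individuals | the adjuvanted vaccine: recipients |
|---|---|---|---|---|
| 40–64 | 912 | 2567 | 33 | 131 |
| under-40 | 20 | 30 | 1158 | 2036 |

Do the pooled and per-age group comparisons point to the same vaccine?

No

40–64: the protein-subunit vaccine 912/2567 = 35.5%, the adjuvanted vaccine 33/131 = 25.2% → the protein-subunit vaccine
Under-40: the protein-subunit vaccine 20/30 = 66.7%, the adjuvanted vaccine 1158/2036 = 56.9% → the protein-subunit vaccine
Overall: the protein-subunit vaccine 932/2597 = 35.9%, the adjuvanted vaccine 1191/2167 = 55.0% → the adjuvanted vaccine
The protein-subunit vaccine wins each age group but the adjuvanted vaccine wins overall — the comparison reverses. The protein-subunit vaccine's recipients skew toward 40–64, which has a lower base rate.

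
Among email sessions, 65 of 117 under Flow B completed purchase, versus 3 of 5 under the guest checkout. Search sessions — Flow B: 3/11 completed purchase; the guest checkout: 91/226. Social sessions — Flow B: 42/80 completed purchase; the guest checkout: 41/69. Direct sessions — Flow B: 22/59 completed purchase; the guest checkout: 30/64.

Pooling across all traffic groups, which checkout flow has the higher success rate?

Email: Flow B 65/117 = 55.6%, the guest checkout 3/5 = 60.0% → the guest checkout
Search: Flow B 3/11 = 27.3%, the guest checkout 91/226 = 40.3% → the guest checkout
Social: Flow B 42/80 = 52.5%, the guest checkout 41/69 = 59.4% → the guest checkout
Direct: Flow B 22/59 = 37.3%, the guest checkout 30/64 = 46.9% → the guest checkout
Overall: Flow B 132/267 = 49.4%, the guest checkout 165/364 = 45.3% → Flow B
(The guest checkout wins every traffic group but Flow B wins overall — the guest checkout's sessions skew toward the low-rate search group.)

Flow B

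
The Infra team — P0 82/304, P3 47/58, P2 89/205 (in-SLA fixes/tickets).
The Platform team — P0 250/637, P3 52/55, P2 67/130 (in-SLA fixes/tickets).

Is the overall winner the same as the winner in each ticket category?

Yes

P0: the Infra team 82/304 = 27.0%, the Platform team 250/637 = 39.2% → the Platform team
P3: the Infra team 47/58 = 81.0%, the Platform team 52/55 = 94.5% → the Platform team
P2: the Infra team 89/205 = 43.4%, the Platform team 67/130 = 51.5% → the Platform team
Overall: the Infra team 218/567 = 38.4%, the Platform team 369/822 = 44.9% → the Platform team
The Platform team wins overall and in every ticket group — no reversal.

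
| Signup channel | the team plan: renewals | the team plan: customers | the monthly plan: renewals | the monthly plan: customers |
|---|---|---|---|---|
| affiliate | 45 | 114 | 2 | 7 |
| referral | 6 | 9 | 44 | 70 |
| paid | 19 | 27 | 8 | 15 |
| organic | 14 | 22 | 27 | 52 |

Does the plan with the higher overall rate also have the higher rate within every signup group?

Affiliate: the team plan 45/114 = 39.5%, the monthly plan 2/7 = 28.6% → the team plan
Referral: the team plan 6/9 = 66.7%, the monthly plan 44/70 = 62.9% → the team plan
Paid: the team plan 19/27 = 70.4%, the monthly plan 8/15 = 53.3% → the team plan
Organic: the team plan 14/22 = 63.6%, the monthly plan 27/52 = 51.9% → the team plan
Overall: the team plan 84/172 = 48.8%, the monthly plan 81/144 = 56.2% → the monthly plan
The team plan wins each signup group but the monthly plan wins overall — the comparison reverses. The team plan's customers skew toward affiliate, which has a lower base rate.

No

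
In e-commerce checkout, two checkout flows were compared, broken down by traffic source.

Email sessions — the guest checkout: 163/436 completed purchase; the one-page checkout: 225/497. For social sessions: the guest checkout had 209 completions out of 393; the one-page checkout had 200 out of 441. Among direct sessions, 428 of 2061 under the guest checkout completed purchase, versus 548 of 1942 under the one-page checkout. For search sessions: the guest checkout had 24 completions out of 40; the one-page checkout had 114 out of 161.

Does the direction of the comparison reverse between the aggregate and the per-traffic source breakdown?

Email: the guest checkout 163/436 = 37.4%, the one-page checkout 225/497 = 45.3% → the one-page checkout
Social: the guest checkout 209/393 = 53.2%, the one-page checkout 200/441 = 45.4% → the guest checkout
Direct: the guest checkout 428/2061 = 20.8%, the one-page checkout 548/1942 = 28.2% → the one-page checkout
Search: the guest checkout 24/40 = 60.0%, the one-page checkout 114/161 = 70.8% → the one-page checkout
Overall: the guest checkout 824/2930 = 28.1%, the one-page checkout 1087/3041 = 35.7% → the one-page checkout
Neither sweeps: the guest checkout wins 1 of 4 groups, the one-page checkout wins 3. The one-page checkout wins overall but not every group — no Simpson reversal.

No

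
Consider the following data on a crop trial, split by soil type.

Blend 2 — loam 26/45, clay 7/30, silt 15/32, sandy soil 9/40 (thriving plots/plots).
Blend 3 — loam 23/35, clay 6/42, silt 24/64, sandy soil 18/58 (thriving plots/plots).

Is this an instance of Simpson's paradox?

Loam: Blend 2 26/45 = 57.8%, Blend 3 23/35 = 65.7% → Blend 3
Clay: Blend 2 7/30 = 23.3%, Blend 3 6/42 = 14.3% → Blend 2
Silt: Blend 2 15/32 = 46.9%, Blend 3 24/64 = 37.5% → Blend 2
Sandy soil: Blend 2 9/40 = 22.5%, Blend 3 18/58 = 31.0% → Blend 3
Overall: Blend 2 57/147 = 38.8%, Blend 3 71/199 = 35.7% → Blend 2
Neither sweeps: Blend 2 wins 2 of 4 groups, Blend 3 wins 2. Blend 2 wins overall but not every group — no Simpson reversal.

No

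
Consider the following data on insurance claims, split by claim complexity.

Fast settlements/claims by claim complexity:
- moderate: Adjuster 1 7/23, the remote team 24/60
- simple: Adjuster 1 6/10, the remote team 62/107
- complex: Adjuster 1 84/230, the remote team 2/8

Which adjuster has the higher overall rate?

the remote team

Moderate: Adjuster 1 7/23 = 30.4%, the remote team 24/60 = 40.0% → the remote team
Simple: Adjuster 1 6/10 = 60.0%, the remote team 62/107 = 57.9% → Adjuster 1
Complex: Adjuster 1 84/230 = 36.5%, the remote team 2/8 = 25.0% → Adjuster 1
Overall: Adjuster 1 97/263 = 36.9%, the remote team 88/175 = 50.3% → the remote team
(Neither sweeps every claim group, but the remote team has the higher pooled rate.)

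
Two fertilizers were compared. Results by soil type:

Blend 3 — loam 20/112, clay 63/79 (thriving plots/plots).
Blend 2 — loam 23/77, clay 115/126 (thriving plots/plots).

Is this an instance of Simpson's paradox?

Loam: Blend 3 20/112 = 17.9%, Blend 2 23/77 = 29.9% → Blend 2
Clay: Blend 3 63/79 = 79.7%, Blend 2 115/126 = 91.3% → Blend 2
Overall: Blend 3 83/191 = 43.5%, Blend 2 138/203 = 68.0% → Blend 2
Blend 2 wins overall and in every soil group — no reversal.

No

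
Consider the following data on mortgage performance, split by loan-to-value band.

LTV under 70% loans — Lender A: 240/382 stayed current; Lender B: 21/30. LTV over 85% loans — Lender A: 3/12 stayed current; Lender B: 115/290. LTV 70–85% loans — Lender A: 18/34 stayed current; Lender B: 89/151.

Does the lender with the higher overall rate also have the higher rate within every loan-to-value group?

No

LTV under 70%: Lender A 240/382 = 62.8%, Lender B 21/30 = 70.0% → Lender B
LTV over 85%: Lender A 3/12 = 25.0%, Lender B 115/290 = 39.7% → Lender B
LTV 70–85%: Lender A 18/34 = 52.9%, Lender B 89/151 = 58.9% → Lender B
Overall: Lender A 261/428 = 61.0%, Lender B 225/471 = 47.8% → Lender A
Lender B wins each loan-to-value group but Lender A wins overall — the comparison reverses. Lender B's loans skew toward LTV over 85%, which has a lower base rate.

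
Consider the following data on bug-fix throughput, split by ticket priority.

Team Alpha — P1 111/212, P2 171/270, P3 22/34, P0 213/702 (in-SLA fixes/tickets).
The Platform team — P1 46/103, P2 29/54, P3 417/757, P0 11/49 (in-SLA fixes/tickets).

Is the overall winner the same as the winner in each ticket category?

No

P1: Team Alpha 111/212 = 52.4%, the Platform team 46/103 = 44.7% → Team Alpha
P2: Team Alpha 171/270 = 63.3%, the Platform team 29/54 = 53.7% → Team Alpha
P3: Team Alpha 22/34 = 64.7%, the Platform team 417/757 = 55.1% → Team Alpha
P0: Team Alpha 213/702 = 30.3%, the Platform team 11/49 = 22.4% → Team Alpha
Overall: Team Alpha 517/1218 = 42.4%, the Platform team 503/963 = 52.2% → the Platform team
Team Alpha wins each ticket group but the Platform team wins overall — the comparison reverses. Team Alpha's tickets skew toward P0, which has a lower base rate.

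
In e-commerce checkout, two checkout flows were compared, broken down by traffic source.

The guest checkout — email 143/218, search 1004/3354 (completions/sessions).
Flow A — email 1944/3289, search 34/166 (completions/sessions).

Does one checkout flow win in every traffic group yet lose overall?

Email: the guest checkout 143/218 = 65.6%, Flow A 1944/3289 = 59.1% → the guest checkout
Search: the guest checkout 1004/3354 = 29.9%, Flow A 34/166 = 20.5% → the guest checkout
Overall: the guest checkout 1147/3572 = 32.1%, Flow A 1978/3455 = 57.3% → Flow A
The guest checkout wins each traffic group but Flow A wins overall — the comparison reverses. The guest checkout's sessions skew toward search, which has a lower base rate.

Yes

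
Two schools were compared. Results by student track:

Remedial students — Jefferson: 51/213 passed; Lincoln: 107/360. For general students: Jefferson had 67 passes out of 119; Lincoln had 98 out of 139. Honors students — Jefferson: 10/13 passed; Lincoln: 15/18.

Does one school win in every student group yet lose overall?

Remedial: Jefferson 51/213 = 23.9%, Lincoln 107/360 = 29.7% → Lincoln
General: Jefferson 67/119 = 56.3%, Lincoln 98/139 = 70.5% → Lincoln
Honors: Jefferson 10/13 = 76.9%, Lincoln 15/18 = 83.3% → Lincoln
Overall: Jefferson 128/345 = 37.1%, Lincoln 220/517 = 42.6% → Lincoln
Lincoln wins overall and in every student group — no reversal.

No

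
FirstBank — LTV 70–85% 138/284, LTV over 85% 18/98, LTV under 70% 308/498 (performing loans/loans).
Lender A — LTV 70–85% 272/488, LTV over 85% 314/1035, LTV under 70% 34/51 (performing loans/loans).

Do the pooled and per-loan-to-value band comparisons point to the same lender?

LTV 70–85%: FirstBank 138/284 = 48.6%, Lender A 272/488 = 55.7% → Lender A
LTV over 85%: FirstBank 18/98 = 18.4%, Lender A 314/1035 = 30.3% → Lender A
LTV under 70%: FirstBank 308/498 = 61.8%, Lender A 34/51 = 66.7% → Lender A
Overall: FirstBank 464/880 = 52.7%, Lender A 620/1574 = 39.4% → FirstBank
Lender A wins each loan-to-value group but FirstBank wins overall — the comparison reverses. Lender A's loans skew toward LTV over 85%, which has a lower base rate.

No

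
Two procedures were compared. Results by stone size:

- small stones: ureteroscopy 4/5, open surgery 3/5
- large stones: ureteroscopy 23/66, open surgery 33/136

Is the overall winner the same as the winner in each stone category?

Yes

Small stones: ureteroscopy 4/5 = 80.0%, open surgery 3/5 = 60.0% → ureteroscopy
Large stones: ureteroscopy 23/66 = 34.8%, open surgery 33/136 = 24.3% → ureteroscopy
Overall: ureteroscopy 27/71 = 38.0%, open surgery 36/141 = 25.5% → ureteroscopy
Ureteroscopy wins overall and in every stone group — no reversal.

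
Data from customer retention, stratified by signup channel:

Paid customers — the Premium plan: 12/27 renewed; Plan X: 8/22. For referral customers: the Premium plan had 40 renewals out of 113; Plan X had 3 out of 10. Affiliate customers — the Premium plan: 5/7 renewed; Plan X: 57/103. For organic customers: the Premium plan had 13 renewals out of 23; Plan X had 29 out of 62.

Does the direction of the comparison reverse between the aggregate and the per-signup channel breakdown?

Paid: the Premium plan 12/27 = 44.4%, Plan X 8/22 = 36.4% → the Premium plan
Referral: the Premium plan 40/113 = 35.4%, Plan X 3/10 = 30.0% → the Premium plan
Affiliate: the Premium plan 5/7 = 71.4%, Plan X 57/103 = 55.3% → the Premium plan
Organic: the Premium plan 13/23 = 56.5%, Plan X 29/62 = 46.8% → the Premium plan
Overall: the Premium plan 70/170 = 41.2%, Plan X 97/197 = 49.2% → Plan X
The Premium plan wins each signup group but Plan X wins overall — the comparison reverses. The Premium plan's customers skew toward referral, which has a lower base rate.

Yes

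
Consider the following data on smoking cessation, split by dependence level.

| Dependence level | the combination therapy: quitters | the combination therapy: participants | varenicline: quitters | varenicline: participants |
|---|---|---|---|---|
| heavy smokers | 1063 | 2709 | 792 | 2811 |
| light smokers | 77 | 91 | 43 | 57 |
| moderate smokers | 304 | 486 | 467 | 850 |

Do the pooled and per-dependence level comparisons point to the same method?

Yes

Heavy smokers: the combination therapy 1063/2709 = 39.2%, varenicline 792/2811 = 28.2% → the combination therapy
Light smokers: the combination therapy 77/91 = 84.6%, varenicline 43/57 = 75.4% → the combination therapy
Moderate smokers: the combination therapy 304/486 = 62.6%, varenicline 467/850 = 54.9% → the combination therapy
Overall: the combination therapy 1444/3286 = 43.9%, varenicline 1302/3718 = 35.0% → the combination therapy
The combination therapy wins overall and in every dependence group — no reversal.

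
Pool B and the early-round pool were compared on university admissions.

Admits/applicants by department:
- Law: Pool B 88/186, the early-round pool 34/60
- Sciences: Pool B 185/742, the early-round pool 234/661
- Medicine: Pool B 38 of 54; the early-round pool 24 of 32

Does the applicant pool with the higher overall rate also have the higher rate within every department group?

Yes

Law: Pool B 88/186 = 47.3%, the early-round pool 34/60 = 56.7% → the early-round pool
Sciences: Pool B 185/742 = 24.9%, the early-round pool 234/661 = 35.4% → the early-round pool
Medicine: Pool B 38/54 = 70.4%, the early-round pool 24/32 = 75.0% → the early-round pool
Overall: Pool B 311/982 = 31.7%, the early-round pool 292/753 = 38.8% → the early-round pool
The early-round pool wins overall and in every department group — no reversal.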